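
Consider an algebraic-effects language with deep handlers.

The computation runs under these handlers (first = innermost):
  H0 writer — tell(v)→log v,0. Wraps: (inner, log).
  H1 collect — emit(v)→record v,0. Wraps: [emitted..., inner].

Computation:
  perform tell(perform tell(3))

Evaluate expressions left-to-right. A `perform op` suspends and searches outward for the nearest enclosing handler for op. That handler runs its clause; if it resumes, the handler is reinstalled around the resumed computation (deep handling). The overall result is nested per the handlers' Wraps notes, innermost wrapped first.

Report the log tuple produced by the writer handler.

Step-by-step:
tell(3) @ H0 ⇒ log+=3
tell(0) @ H0 ⇒ log+=0
H0 returns (0, (3, 0))
H1 returns [(0, (3, 0))]
= [(0, (3, 0))]

Answer: (3, 0)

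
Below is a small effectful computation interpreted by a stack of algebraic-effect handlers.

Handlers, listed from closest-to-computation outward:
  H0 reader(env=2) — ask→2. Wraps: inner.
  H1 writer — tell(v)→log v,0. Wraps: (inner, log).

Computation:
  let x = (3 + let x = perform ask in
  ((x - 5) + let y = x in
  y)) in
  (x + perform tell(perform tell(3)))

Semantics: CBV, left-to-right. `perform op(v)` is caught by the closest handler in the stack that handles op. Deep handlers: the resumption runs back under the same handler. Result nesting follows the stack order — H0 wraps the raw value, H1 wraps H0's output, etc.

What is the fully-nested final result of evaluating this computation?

Evaluation trace:
ask @ H0 ⇒ 2
tell(3) @ H1 ⇒ log+=3
tell(0) @ H1 ⇒ log+=0
H0 returns 2
H1 returns (2, (3, 0))
= (2, (3, 0))

Answer: (2, (3, 0))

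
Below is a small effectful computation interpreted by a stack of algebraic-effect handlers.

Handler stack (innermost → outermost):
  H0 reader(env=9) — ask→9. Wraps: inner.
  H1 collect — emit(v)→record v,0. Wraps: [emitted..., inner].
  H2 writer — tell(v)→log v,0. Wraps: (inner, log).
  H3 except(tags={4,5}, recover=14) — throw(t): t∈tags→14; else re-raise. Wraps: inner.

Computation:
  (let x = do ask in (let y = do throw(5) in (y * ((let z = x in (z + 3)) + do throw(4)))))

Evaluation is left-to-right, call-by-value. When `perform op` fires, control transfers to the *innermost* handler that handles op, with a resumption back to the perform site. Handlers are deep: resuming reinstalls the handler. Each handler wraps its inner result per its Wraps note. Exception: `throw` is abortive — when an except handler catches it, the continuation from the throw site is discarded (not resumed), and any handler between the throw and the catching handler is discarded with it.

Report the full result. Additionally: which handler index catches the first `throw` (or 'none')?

Answer: 14 ; first throw caught by: H3

Working:
ask @ H0 ⇒ 9
throw(5) @ H3 caught ⇒ 14
= 14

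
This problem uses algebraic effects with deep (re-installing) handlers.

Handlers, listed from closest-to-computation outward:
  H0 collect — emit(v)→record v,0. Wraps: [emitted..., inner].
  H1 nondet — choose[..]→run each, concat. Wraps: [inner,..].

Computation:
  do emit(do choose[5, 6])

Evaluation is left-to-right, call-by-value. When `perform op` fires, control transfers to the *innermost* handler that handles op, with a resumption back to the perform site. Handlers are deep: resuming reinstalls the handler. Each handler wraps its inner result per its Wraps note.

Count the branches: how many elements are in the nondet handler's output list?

Evaluation trace:
choose[5, 6] @ H1
  branch[0] choose=5:
    emit(5) @ H0 ⇒ out+=5
    H0 returns [5, 0]
    H1 returns [[5, 0]]
  branch[1] choose=6:
    emit(6) @ H0 ⇒ out+=6
    H0 returns [6, 0]
    H1 returns [[6, 0]]
= [[5, 0], [6, 0]]

Answer: 2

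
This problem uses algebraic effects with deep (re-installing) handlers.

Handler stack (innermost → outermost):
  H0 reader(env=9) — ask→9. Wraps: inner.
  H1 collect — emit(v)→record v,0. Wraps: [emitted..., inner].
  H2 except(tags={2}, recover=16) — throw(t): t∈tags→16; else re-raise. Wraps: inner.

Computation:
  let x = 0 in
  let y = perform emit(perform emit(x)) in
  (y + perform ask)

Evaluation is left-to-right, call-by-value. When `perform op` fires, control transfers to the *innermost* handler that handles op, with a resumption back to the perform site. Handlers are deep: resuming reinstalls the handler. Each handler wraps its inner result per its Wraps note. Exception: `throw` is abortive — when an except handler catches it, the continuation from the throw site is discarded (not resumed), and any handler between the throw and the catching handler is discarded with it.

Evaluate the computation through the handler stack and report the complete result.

Evaluation trace:
emit(0) @ H1 ⇒ out+=0
emit(0) @ H1 ⇒ out+=0
ask @ H0 ⇒ 9
H0 returns 9
H1 returns [0, 0, 9]
H2 returns [0, 0, 9]
= [0, 0, 9]

Answer: [0, 0, 9]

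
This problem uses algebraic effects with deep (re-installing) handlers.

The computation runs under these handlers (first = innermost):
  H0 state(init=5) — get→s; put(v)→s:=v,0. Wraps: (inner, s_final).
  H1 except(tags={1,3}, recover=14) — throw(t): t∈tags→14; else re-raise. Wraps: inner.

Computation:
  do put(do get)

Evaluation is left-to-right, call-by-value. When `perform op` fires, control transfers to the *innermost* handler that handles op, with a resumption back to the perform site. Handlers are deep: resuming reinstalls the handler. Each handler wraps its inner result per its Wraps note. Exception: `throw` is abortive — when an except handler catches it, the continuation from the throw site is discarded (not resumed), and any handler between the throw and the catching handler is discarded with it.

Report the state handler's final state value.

Working:
get @ H0 ⇒ 5
put(5) @ H0 ⇒ s:=5
H0 returns (0, 5)
H1 returns (0, 5)
= (0, 5)

Answer: 5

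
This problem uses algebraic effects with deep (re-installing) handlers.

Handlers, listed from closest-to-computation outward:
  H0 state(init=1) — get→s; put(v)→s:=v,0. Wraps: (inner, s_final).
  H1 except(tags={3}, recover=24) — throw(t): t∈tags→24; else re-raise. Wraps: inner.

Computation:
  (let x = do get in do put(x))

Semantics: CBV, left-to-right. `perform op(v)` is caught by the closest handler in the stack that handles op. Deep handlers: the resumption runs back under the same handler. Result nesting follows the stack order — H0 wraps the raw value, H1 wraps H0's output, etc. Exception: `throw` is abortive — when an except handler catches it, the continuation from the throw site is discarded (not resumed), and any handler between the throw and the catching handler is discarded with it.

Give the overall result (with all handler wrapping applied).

Working:
get @ H0 ⇒ 1
put(1) @ H0 ⇒ s:=1
H0 returns (0, 1)
H1 returns (0, 1)
= (0, 1)

Answer: (0, 1)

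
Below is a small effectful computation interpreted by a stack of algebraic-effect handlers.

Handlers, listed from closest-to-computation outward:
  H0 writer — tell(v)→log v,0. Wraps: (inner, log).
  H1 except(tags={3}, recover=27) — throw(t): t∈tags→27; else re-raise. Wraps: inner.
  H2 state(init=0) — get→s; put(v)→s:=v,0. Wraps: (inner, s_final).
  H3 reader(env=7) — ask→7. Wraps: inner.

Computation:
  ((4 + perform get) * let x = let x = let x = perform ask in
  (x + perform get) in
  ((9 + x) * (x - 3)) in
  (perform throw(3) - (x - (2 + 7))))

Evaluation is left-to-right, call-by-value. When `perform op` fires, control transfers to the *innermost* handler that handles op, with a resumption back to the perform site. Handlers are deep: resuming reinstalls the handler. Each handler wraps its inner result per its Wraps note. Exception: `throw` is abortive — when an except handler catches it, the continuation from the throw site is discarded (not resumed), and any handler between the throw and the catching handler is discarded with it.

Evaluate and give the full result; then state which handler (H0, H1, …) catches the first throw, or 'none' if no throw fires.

Step-by-step:
get @ H2 ⇒ 0
ask @ H3 ⇒ 7
get @ H2 ⇒ 0
throw(3) @ H1 caught ⇒ 27
H2 returns (27, 0)
H3 returns (27, 0)
= (27, 0)

Answer: (27, 0) ; first throw caught by: H1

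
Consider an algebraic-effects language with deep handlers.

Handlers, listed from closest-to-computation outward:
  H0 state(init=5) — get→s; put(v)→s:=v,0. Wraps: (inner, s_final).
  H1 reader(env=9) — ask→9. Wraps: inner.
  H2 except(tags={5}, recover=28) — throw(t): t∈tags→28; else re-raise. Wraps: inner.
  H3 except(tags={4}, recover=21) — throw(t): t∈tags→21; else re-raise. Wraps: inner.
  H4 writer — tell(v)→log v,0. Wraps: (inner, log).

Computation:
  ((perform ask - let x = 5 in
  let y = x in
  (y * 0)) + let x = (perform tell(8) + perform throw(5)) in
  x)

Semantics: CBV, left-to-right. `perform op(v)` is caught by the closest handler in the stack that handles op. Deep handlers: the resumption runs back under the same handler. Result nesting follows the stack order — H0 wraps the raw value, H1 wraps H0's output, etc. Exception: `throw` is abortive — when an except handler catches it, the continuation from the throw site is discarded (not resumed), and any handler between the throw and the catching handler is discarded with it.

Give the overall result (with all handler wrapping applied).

Evaluation trace:
ask @ H1 ⇒ 9
tell(8) @ H4 ⇒ log+=8
throw(5) @ H2 caught ⇒ 28
H3 returns 28
H4 returns (28, (8))
= (28, (8))

Answer: (28, (8))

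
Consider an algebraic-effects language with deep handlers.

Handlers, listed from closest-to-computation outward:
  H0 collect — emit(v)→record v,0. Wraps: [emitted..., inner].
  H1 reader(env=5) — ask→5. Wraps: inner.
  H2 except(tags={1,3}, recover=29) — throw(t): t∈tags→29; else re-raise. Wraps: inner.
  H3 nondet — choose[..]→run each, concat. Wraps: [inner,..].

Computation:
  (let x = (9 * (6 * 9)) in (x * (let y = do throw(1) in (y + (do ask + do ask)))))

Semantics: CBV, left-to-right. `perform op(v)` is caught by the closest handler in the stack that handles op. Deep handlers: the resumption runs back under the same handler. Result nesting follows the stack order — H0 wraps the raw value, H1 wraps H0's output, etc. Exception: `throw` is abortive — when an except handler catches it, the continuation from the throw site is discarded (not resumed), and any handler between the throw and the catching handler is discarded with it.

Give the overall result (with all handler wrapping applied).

Answer: [29]

Step-by-step:
throw(1) @ H2 caught ⇒ 29
H3 returns [29]
= [29]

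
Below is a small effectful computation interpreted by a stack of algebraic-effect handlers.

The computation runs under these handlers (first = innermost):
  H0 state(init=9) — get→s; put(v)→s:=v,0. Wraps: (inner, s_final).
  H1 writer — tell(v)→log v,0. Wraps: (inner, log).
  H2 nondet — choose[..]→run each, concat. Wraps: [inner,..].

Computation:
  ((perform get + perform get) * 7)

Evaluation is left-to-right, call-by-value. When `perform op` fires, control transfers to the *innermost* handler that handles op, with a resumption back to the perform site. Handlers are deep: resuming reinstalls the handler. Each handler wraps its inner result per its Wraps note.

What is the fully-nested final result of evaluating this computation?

Answer: [((126, 9), ())]

Evaluation trace:
get @ H0 ⇒ 9
get @ H0 ⇒ 9
H0 returns (126, 9)
H1 returns ((126, 9), ())
H2 returns [((126, 9), ())]
= [((126, 9), ())]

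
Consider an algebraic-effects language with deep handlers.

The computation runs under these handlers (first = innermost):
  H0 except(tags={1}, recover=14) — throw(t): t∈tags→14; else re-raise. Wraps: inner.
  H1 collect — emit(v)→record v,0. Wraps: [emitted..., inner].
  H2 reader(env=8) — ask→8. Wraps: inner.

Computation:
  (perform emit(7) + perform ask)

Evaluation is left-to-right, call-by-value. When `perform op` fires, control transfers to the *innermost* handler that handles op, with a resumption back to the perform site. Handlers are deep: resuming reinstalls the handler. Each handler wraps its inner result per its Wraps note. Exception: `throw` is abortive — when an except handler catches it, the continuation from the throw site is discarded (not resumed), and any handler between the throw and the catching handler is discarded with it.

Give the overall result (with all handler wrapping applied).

Step-by-step:
emit(7) @ H1 ⇒ out+=7
ask @ H2 ⇒ 8
H0 returns 8
H1 returns [7, 8]
H2 returns [7, 8]
= [7, 8]

Answer: [7, 8]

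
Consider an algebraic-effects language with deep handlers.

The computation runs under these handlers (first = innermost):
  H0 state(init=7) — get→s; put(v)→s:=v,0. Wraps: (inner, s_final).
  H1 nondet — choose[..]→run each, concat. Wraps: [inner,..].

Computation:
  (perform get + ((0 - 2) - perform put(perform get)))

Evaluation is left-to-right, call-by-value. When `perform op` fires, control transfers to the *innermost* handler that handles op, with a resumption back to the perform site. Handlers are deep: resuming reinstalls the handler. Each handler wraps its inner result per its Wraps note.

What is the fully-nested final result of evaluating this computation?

Working:
get @ H0 ⇒ 7
get @ H0 ⇒ 7
put(7) @ H0 ⇒ s:=7
H0 returns (5, 7)
H1 returns [(5, 7)]
= [(5, 7)]

Answer: [(5, 7)]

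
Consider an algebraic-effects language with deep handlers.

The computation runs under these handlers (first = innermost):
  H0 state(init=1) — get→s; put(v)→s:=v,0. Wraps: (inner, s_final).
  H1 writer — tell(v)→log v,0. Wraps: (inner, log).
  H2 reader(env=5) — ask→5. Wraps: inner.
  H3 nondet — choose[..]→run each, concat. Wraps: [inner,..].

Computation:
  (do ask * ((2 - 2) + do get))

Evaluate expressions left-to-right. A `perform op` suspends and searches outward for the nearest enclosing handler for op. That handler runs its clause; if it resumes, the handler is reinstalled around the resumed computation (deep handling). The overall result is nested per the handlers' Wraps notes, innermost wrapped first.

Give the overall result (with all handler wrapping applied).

Evaluation trace:
ask @ H2 ⇒ 5
get @ H0 ⇒ 1
H0 returns (5, 1)
H1 returns ((5, 1), ())
H2 returns ((5, 1), ())
H3 returns [((5, 1), ())]
= [((5, 1), ())]

Answer: [((5, 1), ())]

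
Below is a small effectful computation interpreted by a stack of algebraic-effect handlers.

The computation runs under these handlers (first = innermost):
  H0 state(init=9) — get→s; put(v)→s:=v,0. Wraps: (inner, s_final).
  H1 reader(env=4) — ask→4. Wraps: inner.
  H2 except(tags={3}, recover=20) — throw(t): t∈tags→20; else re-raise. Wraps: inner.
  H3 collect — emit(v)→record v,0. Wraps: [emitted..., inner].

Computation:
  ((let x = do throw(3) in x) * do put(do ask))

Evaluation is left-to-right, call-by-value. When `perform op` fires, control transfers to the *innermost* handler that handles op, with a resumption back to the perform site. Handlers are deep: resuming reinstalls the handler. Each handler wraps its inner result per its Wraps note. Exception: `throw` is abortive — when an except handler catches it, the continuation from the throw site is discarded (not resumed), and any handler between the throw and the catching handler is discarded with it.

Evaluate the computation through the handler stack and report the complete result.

Working:
throw(3) @ H2 caught ⇒ 20
H3 returns [20]
= [20]

Answer: [20]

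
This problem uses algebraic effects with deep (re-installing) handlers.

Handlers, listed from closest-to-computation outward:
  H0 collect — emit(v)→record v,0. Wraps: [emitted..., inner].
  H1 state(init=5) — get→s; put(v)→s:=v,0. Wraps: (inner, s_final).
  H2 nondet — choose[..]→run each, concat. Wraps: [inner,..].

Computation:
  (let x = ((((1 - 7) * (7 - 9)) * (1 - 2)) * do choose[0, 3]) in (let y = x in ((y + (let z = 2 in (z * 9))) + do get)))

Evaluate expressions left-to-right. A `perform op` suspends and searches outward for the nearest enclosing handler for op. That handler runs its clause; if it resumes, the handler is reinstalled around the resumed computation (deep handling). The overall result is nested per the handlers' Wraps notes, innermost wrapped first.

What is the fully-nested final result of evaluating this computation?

Evaluation trace:
choose[0, 3] @ H2
  branch[0] choose=0:
    get @ H1 ⇒ 5
    H0 returns [23]
    H1 returns ([23], 5)
    H2 returns [([23], 5)]
  branch[1] choose=3:
    get @ H1 ⇒ 5
    H0 returns [-13]
    H1 returns ([-13], 5)
    H2 returns [([-13], 5)]
= [([23], 5), ([-13], 5)]

Answer: [([23], 5), ([-13], 5)]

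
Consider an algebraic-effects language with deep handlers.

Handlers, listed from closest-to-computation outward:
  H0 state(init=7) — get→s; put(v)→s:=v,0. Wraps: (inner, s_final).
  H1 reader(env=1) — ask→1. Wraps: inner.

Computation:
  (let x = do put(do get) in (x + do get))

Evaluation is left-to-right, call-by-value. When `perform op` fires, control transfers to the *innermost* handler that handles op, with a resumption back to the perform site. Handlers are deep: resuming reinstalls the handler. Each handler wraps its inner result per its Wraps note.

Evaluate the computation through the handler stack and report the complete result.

Answer: (7, 7)

Working:
get @ H0 ⇒ 7
put(7) @ H0 ⇒ s:=7
get @ H0 ⇒ 7
H0 returns (7, 7)
H1 returns (7, 7)
= (7, 7)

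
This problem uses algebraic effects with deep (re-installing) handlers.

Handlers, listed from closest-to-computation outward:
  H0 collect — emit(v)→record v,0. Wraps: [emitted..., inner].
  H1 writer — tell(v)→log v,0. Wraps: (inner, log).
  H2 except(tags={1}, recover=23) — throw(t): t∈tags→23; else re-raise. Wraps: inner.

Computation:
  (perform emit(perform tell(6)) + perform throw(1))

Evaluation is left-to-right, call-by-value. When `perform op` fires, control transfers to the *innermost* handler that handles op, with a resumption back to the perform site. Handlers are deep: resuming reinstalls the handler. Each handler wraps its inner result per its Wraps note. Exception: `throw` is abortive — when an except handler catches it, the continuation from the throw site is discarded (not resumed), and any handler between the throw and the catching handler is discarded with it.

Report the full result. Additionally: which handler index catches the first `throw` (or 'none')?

Answer: 23 ; first throw caught by: H2

Working:
tell(6) @ H1 ⇒ log+=6
emit(0) @ H0 ⇒ out+=0
throw(1) @ H2 caught ⇒ 23
= 23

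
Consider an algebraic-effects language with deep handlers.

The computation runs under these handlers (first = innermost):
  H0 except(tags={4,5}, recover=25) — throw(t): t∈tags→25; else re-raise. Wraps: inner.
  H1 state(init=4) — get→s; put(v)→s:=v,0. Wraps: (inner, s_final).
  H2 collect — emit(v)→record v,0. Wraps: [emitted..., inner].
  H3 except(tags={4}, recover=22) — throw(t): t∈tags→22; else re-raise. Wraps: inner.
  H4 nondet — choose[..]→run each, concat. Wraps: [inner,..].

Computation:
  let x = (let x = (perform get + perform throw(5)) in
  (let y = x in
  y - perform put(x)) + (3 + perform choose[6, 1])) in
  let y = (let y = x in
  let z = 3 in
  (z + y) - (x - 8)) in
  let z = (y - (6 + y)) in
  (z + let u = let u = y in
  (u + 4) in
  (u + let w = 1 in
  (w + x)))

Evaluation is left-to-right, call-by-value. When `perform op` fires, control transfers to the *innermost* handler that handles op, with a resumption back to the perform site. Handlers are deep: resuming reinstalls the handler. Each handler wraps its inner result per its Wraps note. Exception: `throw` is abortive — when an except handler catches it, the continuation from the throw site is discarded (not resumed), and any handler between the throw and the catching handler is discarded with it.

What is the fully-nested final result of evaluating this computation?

Answer: [[(25, 4)]]

Step-by-step:
get @ H1 ⇒ 4
throw(5) @ H0 caught ⇒ 25
H1 returns (25, 4)
H2 returns [(25, 4)]
H3 returns [(25, 4)]
H4 returns [[(25, 4)]]
= [[(25, 4)]]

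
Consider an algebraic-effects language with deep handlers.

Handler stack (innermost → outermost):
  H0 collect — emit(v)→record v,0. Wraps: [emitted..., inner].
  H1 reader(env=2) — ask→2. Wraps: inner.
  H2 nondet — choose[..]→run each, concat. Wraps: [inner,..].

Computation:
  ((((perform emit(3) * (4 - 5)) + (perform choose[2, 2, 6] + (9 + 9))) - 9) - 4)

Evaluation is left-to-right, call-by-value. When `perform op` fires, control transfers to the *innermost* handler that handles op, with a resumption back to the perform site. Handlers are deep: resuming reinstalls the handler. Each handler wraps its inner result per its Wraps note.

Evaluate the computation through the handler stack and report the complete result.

Answer: [[3, 7], [3, 7], [3, 11]]

Working:
emit(3) @ H0 ⇒ out+=3
choose[2, 2, 6] @ H2
  branch[0] choose=2:
    H0 returns [3, 7]
    H1 returns [3, 7]
    H2 returns [[3, 7]]
  branch[1] choose=2:
    H0 returns [3, 7]
    H1 returns [3, 7]
    H2 returns [[3, 7]]
  branch[2] choose=6:
    H0 returns [3, 11]
    H1 returns [3, 11]
    H2 returns [[3, 11]]
= [[3, 7], [3, 7], [3, 11]]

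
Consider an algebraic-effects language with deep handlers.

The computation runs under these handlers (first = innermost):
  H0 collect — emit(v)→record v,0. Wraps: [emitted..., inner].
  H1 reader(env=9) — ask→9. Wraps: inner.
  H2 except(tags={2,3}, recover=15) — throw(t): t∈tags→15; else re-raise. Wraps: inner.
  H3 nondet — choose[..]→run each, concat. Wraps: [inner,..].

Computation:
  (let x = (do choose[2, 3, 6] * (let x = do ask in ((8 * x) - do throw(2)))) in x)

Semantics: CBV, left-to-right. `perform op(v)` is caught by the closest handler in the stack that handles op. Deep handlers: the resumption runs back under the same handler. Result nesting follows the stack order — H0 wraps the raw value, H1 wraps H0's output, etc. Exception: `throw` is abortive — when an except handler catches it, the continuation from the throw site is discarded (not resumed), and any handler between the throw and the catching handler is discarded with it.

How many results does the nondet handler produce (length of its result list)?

Step-by-step:
choose[2, 3, 6] @ H3
  branch[0] choose=2:
    ask @ H1 ⇒ 9
    throw(2) @ H2 caught ⇒ 15
    H3 returns [15]
  branch[1] choose=3:
    ask @ H1 ⇒ 9
    throw(2) @ H2 caught ⇒ 15
    H3 returns [15]
  branch[2] choose=6:
    ask @ H1 ⇒ 9
    throw(2) @ H2 caught ⇒ 15
    H3 returns [15]
= [15, 15, 15]

Answer: 3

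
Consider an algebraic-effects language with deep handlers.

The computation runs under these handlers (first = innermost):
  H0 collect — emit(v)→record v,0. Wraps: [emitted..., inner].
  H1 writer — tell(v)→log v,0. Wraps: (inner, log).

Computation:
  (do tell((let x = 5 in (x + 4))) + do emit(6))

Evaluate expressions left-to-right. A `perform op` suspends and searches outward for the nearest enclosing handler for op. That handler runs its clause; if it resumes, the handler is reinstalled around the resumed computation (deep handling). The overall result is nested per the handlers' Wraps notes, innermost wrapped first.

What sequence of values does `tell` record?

Working:
tell(9) @ H1 ⇒ log+=9
emit(6) @ H0 ⇒ out+=6
H0 returns [6, 0]
H1 returns ([6, 0], (9))
= ([6, 0], (9))

Answer: (9)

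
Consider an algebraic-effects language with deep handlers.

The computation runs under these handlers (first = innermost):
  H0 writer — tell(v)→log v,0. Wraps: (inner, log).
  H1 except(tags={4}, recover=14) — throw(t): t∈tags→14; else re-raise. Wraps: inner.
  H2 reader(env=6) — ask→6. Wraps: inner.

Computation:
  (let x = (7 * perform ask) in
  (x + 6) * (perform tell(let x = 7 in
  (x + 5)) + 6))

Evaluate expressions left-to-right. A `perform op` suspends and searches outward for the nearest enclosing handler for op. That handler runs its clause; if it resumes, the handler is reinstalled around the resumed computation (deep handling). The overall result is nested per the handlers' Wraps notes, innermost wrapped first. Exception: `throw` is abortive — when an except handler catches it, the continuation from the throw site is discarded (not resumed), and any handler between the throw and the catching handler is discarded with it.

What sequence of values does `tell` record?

Evaluation trace:
ask @ H2 ⇒ 6
tell(12) @ H0 ⇒ log+=12
H0 returns (288, (12))
H1 returns (288, (12))
H2 returns (288, (12))
= (288, (12))

Answer: (12)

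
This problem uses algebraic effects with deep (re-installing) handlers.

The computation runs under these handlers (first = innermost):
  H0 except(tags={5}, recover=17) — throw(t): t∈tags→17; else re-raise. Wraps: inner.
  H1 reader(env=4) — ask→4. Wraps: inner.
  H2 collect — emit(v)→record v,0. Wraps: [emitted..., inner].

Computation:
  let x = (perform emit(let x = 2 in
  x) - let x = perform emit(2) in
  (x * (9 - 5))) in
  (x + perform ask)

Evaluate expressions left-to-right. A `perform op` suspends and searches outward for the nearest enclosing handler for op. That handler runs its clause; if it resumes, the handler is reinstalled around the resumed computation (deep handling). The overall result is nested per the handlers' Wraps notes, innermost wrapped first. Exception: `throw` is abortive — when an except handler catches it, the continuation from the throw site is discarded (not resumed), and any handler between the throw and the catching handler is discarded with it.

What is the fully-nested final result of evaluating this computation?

Step-by-step:
emit(2) @ H2 ⇒ out+=2
emit(2) @ H2 ⇒ out+=2
ask @ H1 ⇒ 4
H0 returns 4
H1 returns 4
H2 returns [2, 2, 4]
= [2, 2, 4]

Answer: [2, 2, 4]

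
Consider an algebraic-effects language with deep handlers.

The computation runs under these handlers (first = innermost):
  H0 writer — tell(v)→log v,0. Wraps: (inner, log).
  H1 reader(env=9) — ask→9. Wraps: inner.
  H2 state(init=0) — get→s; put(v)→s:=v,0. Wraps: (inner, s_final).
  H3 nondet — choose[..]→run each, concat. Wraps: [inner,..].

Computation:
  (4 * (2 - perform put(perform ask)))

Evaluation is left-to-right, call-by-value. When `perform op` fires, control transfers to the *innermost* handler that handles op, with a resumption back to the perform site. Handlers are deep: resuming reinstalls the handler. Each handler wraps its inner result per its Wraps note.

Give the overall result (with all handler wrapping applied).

Answer: [((8, ()), 9)]

Evaluation trace:
ask @ H1 ⇒ 9
put(9) @ H2 ⇒ s:=9
H0 returns (8, ())
H1 returns (8, ())
H2 returns ((8, ()), 9)
H3 returns [((8, ()), 9)]
= [((8, ()), 9)]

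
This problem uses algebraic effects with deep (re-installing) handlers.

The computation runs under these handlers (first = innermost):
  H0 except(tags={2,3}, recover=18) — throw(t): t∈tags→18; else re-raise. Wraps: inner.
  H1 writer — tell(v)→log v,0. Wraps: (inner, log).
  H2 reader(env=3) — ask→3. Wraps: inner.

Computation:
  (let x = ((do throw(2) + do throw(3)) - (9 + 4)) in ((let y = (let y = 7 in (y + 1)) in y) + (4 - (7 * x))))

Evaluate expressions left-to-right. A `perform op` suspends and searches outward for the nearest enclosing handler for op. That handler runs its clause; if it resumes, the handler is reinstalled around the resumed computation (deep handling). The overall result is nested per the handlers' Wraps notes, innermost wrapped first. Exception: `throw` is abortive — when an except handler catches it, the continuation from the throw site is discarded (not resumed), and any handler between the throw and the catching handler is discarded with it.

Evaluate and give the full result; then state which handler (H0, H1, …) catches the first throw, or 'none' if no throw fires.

Answer: (18, ()) ; first throw caught by: H0

Step-by-step:
throw(2) @ H0 caught ⇒ 18
H1 returns (18, ())
H2 returns (18, ())
= (18, ())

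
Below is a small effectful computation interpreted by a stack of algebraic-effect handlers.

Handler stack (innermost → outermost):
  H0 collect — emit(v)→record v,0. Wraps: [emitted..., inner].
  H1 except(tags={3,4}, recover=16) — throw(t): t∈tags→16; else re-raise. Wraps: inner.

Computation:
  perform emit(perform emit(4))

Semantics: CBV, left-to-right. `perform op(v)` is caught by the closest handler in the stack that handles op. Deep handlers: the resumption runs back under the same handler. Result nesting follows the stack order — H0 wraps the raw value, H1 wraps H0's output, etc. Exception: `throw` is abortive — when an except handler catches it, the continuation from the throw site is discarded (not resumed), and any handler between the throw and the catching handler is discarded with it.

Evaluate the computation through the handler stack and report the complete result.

Step-by-step:
emit(4) @ H0 ⇒ out+=4
emit(0) @ H0 ⇒ out+=0
H0 returns [4, 0, 0]
H1 returns [4, 0, 0]
= [4, 0, 0]

Answer: [4, 0, 0]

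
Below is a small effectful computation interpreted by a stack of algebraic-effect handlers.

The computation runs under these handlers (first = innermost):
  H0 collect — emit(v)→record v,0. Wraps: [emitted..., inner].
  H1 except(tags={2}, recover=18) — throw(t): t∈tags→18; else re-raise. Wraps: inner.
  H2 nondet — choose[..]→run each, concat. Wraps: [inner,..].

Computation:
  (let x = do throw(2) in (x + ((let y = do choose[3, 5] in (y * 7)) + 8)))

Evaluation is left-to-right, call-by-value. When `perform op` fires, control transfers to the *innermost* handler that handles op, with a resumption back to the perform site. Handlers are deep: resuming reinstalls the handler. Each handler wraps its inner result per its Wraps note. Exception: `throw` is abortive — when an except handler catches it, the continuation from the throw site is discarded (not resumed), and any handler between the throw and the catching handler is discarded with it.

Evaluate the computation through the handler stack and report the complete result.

Answer: [18]

Step-by-step:
throw(2) @ H1 caught ⇒ 18
H2 returns [18]
= [18]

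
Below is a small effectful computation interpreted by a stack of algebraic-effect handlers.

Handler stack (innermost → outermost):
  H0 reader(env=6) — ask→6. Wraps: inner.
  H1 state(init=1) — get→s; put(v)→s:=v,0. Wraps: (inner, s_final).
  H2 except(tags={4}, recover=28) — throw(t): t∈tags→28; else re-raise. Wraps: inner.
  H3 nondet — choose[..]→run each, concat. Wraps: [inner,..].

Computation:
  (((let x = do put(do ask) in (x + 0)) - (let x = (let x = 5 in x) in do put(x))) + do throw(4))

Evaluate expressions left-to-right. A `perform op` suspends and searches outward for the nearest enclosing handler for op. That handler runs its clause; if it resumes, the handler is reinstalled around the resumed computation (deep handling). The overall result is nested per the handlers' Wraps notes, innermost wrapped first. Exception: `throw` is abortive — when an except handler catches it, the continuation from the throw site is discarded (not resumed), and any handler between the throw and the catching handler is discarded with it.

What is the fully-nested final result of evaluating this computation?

Answer: [28]

Evaluation trace:
ask @ H0 ⇒ 6
put(6) @ H1 ⇒ s:=6
put(5) @ H1 ⇒ s:=5
throw(4) @ H2 caught ⇒ 28
H3 returns [28]
= [28]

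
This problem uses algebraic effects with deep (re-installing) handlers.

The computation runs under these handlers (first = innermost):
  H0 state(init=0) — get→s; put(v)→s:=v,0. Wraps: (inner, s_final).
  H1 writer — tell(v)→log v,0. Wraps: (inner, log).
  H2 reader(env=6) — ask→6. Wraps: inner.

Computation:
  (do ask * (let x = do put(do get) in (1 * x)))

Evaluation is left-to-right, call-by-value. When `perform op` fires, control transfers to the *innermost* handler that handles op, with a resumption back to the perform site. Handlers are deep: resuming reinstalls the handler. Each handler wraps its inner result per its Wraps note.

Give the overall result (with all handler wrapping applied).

Answer: ((0, 0), ())

Evaluation trace:
ask @ H2 ⇒ 6
get @ H0 ⇒ 0
put(0) @ H0 ⇒ s:=0
H0 returns (0, 0)
H1 returns ((0, 0), ())
H2 returns ((0, 0), ())
= ((0, 0), ())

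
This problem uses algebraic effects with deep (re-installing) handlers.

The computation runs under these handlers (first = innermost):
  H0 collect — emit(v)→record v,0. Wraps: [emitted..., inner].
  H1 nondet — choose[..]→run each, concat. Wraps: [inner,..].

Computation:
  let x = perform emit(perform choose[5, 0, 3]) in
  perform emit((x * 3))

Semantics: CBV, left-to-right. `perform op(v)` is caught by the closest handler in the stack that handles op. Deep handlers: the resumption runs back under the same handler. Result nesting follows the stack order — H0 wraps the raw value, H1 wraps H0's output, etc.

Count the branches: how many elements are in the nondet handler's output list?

Working:
choose[5, 0, 3] @ H1
  branch[0] choose=5:
    emit(5) @ H0 ⇒ out+=5
    emit(0) @ H0 ⇒ out+=0
    H0 returns [5, 0, 0]
    H1 returns [[5, 0, 0]]
  branch[1] choose=0:
    emit(0) @ H0 ⇒ out+=0
    emit(0) @ H0 ⇒ out+=0
    H0 returns [0, 0, 0]
    H1 returns [[0, 0, 0]]
  branch[2] choose=3:
    emit(3) @ H0 ⇒ out+=3
    emit(0) @ H0 ⇒ out+=0
    H0 returns [3, 0, 0]
    H1 returns [[3, 0, 0]]
= [[5, 0, 0], [0, 0, 0], [3, 0, 0]]

Answer: 3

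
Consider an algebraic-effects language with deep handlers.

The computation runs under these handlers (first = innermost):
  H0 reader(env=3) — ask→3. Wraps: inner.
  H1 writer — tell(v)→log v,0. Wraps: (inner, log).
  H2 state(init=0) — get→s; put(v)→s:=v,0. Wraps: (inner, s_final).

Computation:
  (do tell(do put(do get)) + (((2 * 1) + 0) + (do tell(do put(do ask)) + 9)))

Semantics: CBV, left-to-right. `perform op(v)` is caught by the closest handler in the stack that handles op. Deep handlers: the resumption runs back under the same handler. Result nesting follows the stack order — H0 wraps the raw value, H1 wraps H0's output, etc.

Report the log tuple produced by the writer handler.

Evaluation trace:
get @ H2 ⇒ 0
put(0) @ H2 ⇒ s:=0
tell(0) @ H1 ⇒ log+=0
ask @ H0 ⇒ 3
put(3) @ H2 ⇒ s:=3
tell(0) @ H1 ⇒ log+=0
H0 returns 11
H1 returns (11, (0, 0))
H2 returns ((11, (0, 0)), 3)
= ((11, (0, 0)), 3)

Answer: (0, 0)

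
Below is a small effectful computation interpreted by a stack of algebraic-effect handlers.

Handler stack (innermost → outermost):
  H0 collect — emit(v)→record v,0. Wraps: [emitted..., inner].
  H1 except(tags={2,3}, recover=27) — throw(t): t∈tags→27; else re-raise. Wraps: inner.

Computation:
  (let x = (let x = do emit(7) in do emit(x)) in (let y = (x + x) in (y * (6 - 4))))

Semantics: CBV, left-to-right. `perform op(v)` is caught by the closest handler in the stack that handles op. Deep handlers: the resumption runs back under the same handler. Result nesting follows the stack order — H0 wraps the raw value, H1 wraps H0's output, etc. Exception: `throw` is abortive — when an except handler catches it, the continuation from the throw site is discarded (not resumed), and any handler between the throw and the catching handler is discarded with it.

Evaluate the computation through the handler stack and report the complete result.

Answer: [7, 0, 0]

Step-by-step:
emit(7) @ H0 ⇒ out+=7
emit(0) @ H0 ⇒ out+=0
H0 returns [7, 0, 0]
H1 returns [7, 0, 0]
= [7, 0, 0]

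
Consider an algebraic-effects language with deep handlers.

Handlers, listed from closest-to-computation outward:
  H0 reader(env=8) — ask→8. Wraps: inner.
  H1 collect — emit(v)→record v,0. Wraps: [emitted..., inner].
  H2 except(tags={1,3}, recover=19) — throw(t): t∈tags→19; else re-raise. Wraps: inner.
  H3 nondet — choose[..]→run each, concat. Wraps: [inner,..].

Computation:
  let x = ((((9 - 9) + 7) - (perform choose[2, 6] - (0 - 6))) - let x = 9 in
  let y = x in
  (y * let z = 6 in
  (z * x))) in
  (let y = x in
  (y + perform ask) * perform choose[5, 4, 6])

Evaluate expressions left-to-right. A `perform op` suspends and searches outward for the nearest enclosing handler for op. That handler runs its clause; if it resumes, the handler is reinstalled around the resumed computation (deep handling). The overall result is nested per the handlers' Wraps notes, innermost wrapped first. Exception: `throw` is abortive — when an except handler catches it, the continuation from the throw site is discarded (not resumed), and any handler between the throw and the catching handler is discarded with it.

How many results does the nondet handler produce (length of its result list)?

Step-by-step:
choose[2, 6] @ H3
  branch[0] choose=2:
    ask @ H0 ⇒ 8
    choose[5, 4, 6] @ H3
      branch[0] choose=5:
        H0 returns -2395
        H1 returns [-2395]
        H2 returns [-2395]
        H3 returns [[-2395]]
      branch[1] choose=4:
        H0 returns -1916
        H1 returns [-1916]
        H2 returns [-1916]
        H3 returns [[-1916]]
      branch[2] choose=6:
        H0 returns -2874
        H1 returns [-2874]
        H2 returns [-2874]
        H3 returns [[-2874]]
  branch[1] choose=6:
    ask @ H0 ⇒ 8
    choose[5, 4, 6] @ H3
      branch[0] choose=5:
        H0 returns -2415
        H1 returns [-2415]
        H2 returns [-2415]
        H3 returns [[-2415]]
      branch[1] choose=4:
        H0 returns -1932
        H1 returns [-1932]
        H2 returns [-1932]
        H3 returns [[-1932]]
      branch[2] choose=6:
        H0 returns -2898
        H1 returns [-2898]
        H2 returns [-2898]
        H3 returns [[-2898]]
= [[-2395], [-1916], [-2874], [-2415], [-1932], [-2898]]

Answer: 6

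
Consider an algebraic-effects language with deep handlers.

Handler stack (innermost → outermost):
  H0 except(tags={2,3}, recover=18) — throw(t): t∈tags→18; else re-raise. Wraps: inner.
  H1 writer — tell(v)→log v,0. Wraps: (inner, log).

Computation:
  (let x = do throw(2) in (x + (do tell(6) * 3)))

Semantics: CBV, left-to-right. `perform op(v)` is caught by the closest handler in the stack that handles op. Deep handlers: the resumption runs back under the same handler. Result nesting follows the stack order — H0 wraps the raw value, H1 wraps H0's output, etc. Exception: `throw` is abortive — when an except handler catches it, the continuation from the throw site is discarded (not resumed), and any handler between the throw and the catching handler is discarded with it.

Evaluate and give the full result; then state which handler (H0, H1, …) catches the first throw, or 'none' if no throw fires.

Answer: (18, ()) ; first throw caught by: H0

Evaluation trace:
throw(2) @ H0 caught ⇒ 18
H1 returns (18, ())
= (18, ())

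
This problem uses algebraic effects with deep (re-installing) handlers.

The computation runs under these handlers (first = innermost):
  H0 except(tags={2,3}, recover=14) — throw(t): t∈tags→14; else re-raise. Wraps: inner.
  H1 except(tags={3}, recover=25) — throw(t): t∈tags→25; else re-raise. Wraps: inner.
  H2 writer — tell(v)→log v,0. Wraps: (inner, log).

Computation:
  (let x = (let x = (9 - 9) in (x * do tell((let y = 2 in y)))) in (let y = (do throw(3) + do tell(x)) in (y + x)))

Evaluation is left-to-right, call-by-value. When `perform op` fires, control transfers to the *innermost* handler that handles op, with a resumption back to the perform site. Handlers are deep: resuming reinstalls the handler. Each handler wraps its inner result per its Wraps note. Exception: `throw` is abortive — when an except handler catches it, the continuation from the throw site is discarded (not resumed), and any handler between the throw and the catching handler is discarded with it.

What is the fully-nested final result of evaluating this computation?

Answer: (14, (2))

Working:
tell(2) @ H2 ⇒ log+=2
throw(3) @ H0 caught ⇒ 14
H1 returns 14
H2 returns (14, (2))
= (14, (2))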